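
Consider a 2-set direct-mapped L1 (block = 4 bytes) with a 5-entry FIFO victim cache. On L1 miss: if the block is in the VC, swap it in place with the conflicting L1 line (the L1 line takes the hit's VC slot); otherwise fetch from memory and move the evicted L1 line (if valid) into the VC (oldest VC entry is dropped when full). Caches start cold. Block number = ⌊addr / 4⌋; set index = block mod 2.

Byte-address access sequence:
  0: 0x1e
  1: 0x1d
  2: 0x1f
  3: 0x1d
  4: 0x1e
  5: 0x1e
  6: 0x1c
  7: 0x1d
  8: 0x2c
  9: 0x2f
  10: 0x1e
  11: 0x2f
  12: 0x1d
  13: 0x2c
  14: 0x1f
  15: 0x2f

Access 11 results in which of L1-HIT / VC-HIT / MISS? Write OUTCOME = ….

OUTCOME = VC-HIT

0: 0x1e (blk 7, set 1) → MISS  vc=[]
1: 0x1d (blk 7, set 1) → L1-HIT  vc=[]
2: 0x1f (blk 7, set 1) → L1-HIT  vc=[]
3: 0x1d (blk 7, set 1) → L1-HIT  vc=[]
4: 0x1e (blk 7, set 1) → L1-HIT  vc=[]
5: 0x1e (blk 7, set 1) → L1-HIT  vc=[]
6: 0x1c (blk 7, set 1) → L1-HIT  vc=[]
7: 0x1d (blk 7, set 1) → L1-HIT  vc=[]
8: 0x2c (blk 11, set 1) → MISS  vc=[7]
9: 0x2f (blk 11, set 1) → L1-HIT  vc=[7]
10: 0x1e (blk 7, set 1) → VC-HIT  vc=[11]
11: 0x2f (blk 11, set 1) → VC-HIT  vc=[7]
12: 0x1d (blk 7, set 1) → VC-HIT  vc=[11]
13: 0x2c (blk 11, set 1) → VC-HIT  vc=[7]
14: 0x1f (blk 7, set 1) → VC-HIT  vc=[11]
15: 0x2f (blk 11, set 1) → VC-HIT  vc=[7]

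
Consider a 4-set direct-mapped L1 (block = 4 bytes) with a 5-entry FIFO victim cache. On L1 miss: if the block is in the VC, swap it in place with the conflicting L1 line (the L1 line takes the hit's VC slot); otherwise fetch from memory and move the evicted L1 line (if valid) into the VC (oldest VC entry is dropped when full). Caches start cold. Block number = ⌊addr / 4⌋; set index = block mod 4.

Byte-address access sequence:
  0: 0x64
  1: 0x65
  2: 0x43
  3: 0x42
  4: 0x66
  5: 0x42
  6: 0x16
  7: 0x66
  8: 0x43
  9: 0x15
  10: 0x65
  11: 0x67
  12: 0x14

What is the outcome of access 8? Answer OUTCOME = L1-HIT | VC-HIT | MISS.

OUTCOME = L1-HIT

0: 0x64 (blk 25, set 1) → MISS  vc=[]
1: 0x65 (blk 25, set 1) → L1-HIT  vc=[]
2: 0x43 (blk 16, set 0) → MISS  vc=[]
3: 0x42 (blk 16, set 0) → L1-HIT  vc=[]
4: 0x66 (blk 25, set 1) → L1-HIT  vc=[]
5: 0x42 (blk 16, set 0) → L1-HIT  vc=[]
6: 0x16 (blk 5, set 1) → MISS  vc=[25]
7: 0x66 (blk 25, set 1) → VC-HIT  vc=[5]
8: 0x43 (blk 16, set 0) → L1-HIT  vc=[5]
9: 0x15 (blk 5, set 1) → VC-HIT  vc=[25]
10: 0x65 (blk 25, set 1) → VC-HIT  vc=[5]
11: 0x67 (blk 25, set 1) → L1-HIT  vc=[5]
12: 0x14 (blk 5, set 1) → VC-HIT  vc=[25]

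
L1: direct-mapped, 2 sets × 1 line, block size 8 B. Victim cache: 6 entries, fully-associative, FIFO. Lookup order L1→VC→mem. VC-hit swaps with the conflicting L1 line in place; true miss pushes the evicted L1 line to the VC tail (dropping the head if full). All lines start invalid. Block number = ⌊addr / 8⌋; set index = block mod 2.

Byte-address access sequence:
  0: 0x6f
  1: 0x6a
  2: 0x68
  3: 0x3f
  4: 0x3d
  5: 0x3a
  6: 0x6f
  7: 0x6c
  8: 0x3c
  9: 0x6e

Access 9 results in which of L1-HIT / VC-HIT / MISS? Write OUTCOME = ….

0: 0x6f (blk 13, set 1) → MISS  vc=[]
1: 0x6a (blk 13, set 1) → L1-HIT  vc=[]
2: 0x68 (blk 13, set 1) → L1-HIT  vc=[]
3: 0x3f (blk 7, set 1) → MISS  vc=[13]
4: 0x3d (blk 7, set 1) → L1-HIT  vc=[13]
5: 0x3a (blk 7, set 1) → L1-HIT  vc=[13]
6: 0x6f (blk 13, set 1) → VC-HIT  vc=[7]
7: 0x6c (blk 13, set 1) → L1-HIT  vc=[7]
8: 0x3c (blk 7, set 1) → VC-HIT  vc=[13]
9: 0x6e (blk 13, set 1) → VC-HIT  vc=[7]

OUTCOME = VC-HIT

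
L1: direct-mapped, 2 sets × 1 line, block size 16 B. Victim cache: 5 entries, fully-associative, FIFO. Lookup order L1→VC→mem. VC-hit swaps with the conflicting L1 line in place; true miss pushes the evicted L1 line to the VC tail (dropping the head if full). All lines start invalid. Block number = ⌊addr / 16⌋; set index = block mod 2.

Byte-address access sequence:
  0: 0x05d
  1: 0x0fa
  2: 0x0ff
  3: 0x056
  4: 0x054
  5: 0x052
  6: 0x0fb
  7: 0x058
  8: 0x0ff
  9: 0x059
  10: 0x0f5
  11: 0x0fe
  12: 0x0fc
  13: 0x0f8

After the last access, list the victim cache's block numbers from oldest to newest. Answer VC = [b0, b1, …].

0: 0x5d (blk 5, set 1) → MISS  vc=[]
1: 0xfa (blk 15, set 1) → MISS  vc=[5]
2: 0xff (blk 15, set 1) → L1-HIT  vc=[5]
3: 0x56 (blk 5, set 1) → VC-HIT  vc=[15]
4: 0x54 (blk 5, set 1) → L1-HIT  vc=[15]
5: 0x52 (blk 5, set 1) → L1-HIT  vc=[15]
6: 0xfb (blk 15, set 1) → VC-HIT  vc=[5]
7: 0x58 (blk 5, set 1) → VC-HIT  vc=[15]
8: 0xff (blk 15, set 1) → VC-HIT  vc=[5]
9: 0x59 (blk 5, set 1) → VC-HIT  vc=[15]
10: 0xf5 (blk 15, set 1) → VC-HIT  vc=[5]
11: 0xfe (blk 15, set 1) → L1-HIT  vc=[5]
12: 0xfc (blk 15, set 1) → L1-HIT  vc=[5]
13: 0xf8 (blk 15, set 1) → L1-HIT  vc=[5]

VC = [5]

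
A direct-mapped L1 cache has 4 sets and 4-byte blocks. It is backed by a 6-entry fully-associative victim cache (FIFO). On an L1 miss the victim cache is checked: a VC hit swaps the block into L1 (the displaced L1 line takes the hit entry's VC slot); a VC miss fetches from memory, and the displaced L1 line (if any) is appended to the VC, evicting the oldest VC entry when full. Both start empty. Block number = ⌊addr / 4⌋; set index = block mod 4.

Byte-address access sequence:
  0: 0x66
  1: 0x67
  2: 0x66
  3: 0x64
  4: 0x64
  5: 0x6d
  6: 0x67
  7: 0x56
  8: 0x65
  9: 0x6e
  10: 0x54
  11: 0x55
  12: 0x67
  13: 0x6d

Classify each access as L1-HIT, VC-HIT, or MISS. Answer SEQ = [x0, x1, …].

SEQ = [MISS, L1-HIT, L1-HIT, L1-HIT, L1-HIT, MISS, L1-HIT, MISS, VC-HIT, L1-HIT, VC-HIT, L1-HIT, VC-HIT, L1-HIT]

0: 0x66 (blk 25, set 1) → MISS  vc=[]
1: 0x67 (blk 25, set 1) → L1-HIT  vc=[]
2: 0x66 (blk 25, set 1) → L1-HIT  vc=[]
3: 0x64 (blk 25, set 1) → L1-HIT  vc=[]
4: 0x64 (blk 25, set 1) → L1-HIT  vc=[]
5: 0x6d (blk 27, set 3) → MISS  vc=[]
6: 0x67 (blk 25, set 1) → L1-HIT  vc=[]
7: 0x56 (blk 21, set 1) → MISS  vc=[25]
8: 0x65 (blk 25, set 1) → VC-HIT  vc=[21]
9: 0x6e (blk 27, set 3) → L1-HIT  vc=[21]
10: 0x54 (blk 21, set 1) → VC-HIT  vc=[25]
11: 0x55 (blk 21, set 1) → L1-HIT  vc=[25]
12: 0x67 (blk 25, set 1) → VC-HIT  vc=[21]
13: 0x6d (blk 27, set 3) → L1-HIT  vc=[21]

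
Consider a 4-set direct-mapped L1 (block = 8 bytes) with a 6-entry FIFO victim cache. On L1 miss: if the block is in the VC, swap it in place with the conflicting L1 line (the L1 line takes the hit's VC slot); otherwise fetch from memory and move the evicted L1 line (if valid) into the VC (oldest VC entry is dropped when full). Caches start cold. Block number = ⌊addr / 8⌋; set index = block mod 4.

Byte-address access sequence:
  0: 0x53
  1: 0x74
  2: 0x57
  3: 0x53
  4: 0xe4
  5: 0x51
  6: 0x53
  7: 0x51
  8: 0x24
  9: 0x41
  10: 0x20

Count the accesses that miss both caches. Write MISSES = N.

#0 0x53→b10/s2 MISS; vc=[]
#1 0x74→b14/s2 MISS; vc=[10]
#2 0x57→b10/s2 VC-HIT; vc=[14]
#3 0x53→b10/s2 L1-HIT; vc=[14]
#4 0xe4→b28/s0 MISS; vc=[14]
#5 0x51→b10/s2 L1-HIT; vc=[14]
#6 0x53→b10/s2 L1-HIT; vc=[14]
#7 0x51→b10/s2 L1-HIT; vc=[14]
#8 0x24→b4/s0 MISS; vc=[14,28]
#9 0x41→b8/s0 MISS; vc=[14,28,4]
#10 0x20→b4/s0 VC-HIT; vc=[14,28,8]

MISSES = 5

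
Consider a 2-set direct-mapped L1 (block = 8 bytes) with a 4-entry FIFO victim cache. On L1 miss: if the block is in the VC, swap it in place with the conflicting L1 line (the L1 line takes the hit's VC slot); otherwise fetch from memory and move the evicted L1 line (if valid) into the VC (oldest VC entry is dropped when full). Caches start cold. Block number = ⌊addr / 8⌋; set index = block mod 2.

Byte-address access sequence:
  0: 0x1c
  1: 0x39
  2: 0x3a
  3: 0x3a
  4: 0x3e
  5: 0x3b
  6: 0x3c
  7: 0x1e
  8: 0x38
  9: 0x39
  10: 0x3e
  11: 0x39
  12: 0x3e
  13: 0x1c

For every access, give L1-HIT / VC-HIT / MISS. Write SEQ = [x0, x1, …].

SEQ = [MISS, MISS, L1-HIT, L1-HIT, L1-HIT, L1-HIT, L1-HIT, VC-HIT, VC-HIT, L1-HIT, L1-HIT, L1-HIT, L1-HIT, VC-HIT]

0: 0x1c (blk 3, set 1) → MISS  vc=[]
1: 0x39 (blk 7, set 1) → MISS  vc=[3]
2: 0x3a (blk 7, set 1) → L1-HIT  vc=[3]
3: 0x3a (blk 7, set 1) → L1-HIT  vc=[3]
4: 0x3e (blk 7, set 1) → L1-HIT  vc=[3]
5: 0x3b (blk 7, set 1) → L1-HIT  vc=[3]
6: 0x3c (blk 7, set 1) → L1-HIT  vc=[3]
7: 0x1e (blk 3, set 1) → VC-HIT  vc=[7]
8: 0x38 (blk 7, set 1) → VC-HIT  vc=[3]
9: 0x39 (blk 7, set 1) → L1-HIT  vc=[3]
10: 0x3e (blk 7, set 1) → L1-HIT  vc=[3]
11: 0x39 (blk 7, set 1) → L1-HIT  vc=[3]
12: 0x3e (blk 7, set 1) → L1-HIT  vc=[3]
13: 0x1c (blk 3, set 1) → VC-HIT  vc=[7]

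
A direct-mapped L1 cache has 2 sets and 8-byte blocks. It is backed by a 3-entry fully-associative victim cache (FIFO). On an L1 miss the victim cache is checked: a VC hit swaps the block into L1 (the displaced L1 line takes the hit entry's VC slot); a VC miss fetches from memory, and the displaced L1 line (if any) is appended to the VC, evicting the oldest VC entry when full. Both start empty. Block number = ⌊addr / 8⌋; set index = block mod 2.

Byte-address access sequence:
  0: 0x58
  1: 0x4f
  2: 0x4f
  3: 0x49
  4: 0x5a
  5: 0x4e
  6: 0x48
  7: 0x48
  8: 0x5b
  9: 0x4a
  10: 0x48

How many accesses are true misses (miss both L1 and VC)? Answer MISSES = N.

MISSES = 2

0: 0x58 (blk 11, set 1) → MISS  vc=[]
1: 0x4f (blk 9, set 1) → MISS  vc=[11]
2: 0x4f (blk 9, set 1) → L1-HIT  vc=[11]
3: 0x49 (blk 9, set 1) → L1-HIT  vc=[11]
4: 0x5a (blk 11, set 1) → VC-HIT  vc=[9]
5: 0x4e (blk 9, set 1) → VC-HIT  vc=[11]
6: 0x48 (blk 9, set 1) → L1-HIT  vc=[11]
7: 0x48 (blk 9, set 1) → L1-HIT  vc=[11]
8: 0x5b (blk 11, set 1) → VC-HIT  vc=[9]
9: 0x4a (blk 9, set 1) → VC-HIT  vc=[11]
10: 0x48 (blk 9, set 1) → L1-HIT  vc=[11]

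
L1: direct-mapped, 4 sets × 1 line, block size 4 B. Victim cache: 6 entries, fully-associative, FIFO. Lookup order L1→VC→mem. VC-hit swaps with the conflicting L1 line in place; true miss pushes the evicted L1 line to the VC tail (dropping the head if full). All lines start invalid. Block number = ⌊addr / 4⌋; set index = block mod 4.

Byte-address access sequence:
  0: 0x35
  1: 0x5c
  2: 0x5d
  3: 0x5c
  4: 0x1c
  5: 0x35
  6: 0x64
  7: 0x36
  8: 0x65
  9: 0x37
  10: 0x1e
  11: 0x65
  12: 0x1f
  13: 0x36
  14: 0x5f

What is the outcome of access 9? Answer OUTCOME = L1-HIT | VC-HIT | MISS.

OUTCOME = VC-HIT

0: 0x35 (blk 13, set 1) → MISS  vc=[]
1: 0x5c (blk 23, set 3) → MISS  vc=[]
2: 0x5d (blk 23, set 3) → L1-HIT  vc=[]
3: 0x5c (blk 23, set 3) → L1-HIT  vc=[]
4: 0x1c (blk 7, set 3) → MISS  vc=[23]
5: 0x35 (blk 13, set 1) → L1-HIT  vc=[23]
6: 0x64 (blk 25, set 1) → MISS  vc=[23, 13]
7: 0x36 (blk 13, set 1) → VC-HIT  vc=[23, 25]
8: 0x65 (blk 25, set 1) → VC-HIT  vc=[23, 13]
9: 0x37 (blk 13, set 1) → VC-HIT  vc=[23, 25]
10: 0x1e (blk 7, set 3) → L1-HIT  vc=[23, 25]
11: 0x65 (blk 25, set 1) → VC-HIT  vc=[23, 13]
12: 0x1f (blk 7, set 3) → L1-HIT  vc=[23, 13]
13: 0x36 (blk 13, set 1) → VC-HIT  vc=[23, 25]
14: 0x5f (blk 23, set 3) → VC-HIT  vc=[7, 25]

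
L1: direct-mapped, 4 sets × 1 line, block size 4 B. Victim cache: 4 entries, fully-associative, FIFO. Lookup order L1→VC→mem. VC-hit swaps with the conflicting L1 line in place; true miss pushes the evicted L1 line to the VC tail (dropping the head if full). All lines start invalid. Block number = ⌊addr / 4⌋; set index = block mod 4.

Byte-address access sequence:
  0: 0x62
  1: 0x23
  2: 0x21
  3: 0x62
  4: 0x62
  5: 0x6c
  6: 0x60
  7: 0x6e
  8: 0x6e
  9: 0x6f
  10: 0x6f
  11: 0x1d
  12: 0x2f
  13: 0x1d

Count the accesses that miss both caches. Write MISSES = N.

  [0] addr=0x62 blk=24 s=0: MISS | VC []
  [1] addr=0x23 blk=8 s=0: MISS | VC [24]
  [2] addr=0x21 blk=8 s=0: L1-HIT | VC [24]
  [3] addr=0x62 blk=24 s=0: VC-HIT | VC [8]
  [4] addr=0x62 blk=24 s=0: L1-HIT | VC [8]
  [5] addr=0x6c blk=27 s=3: MISS | VC [8]
  [6] addr=0x60 blk=24 s=0: L1-HIT | VC [8]
  [7] addr=0x6e blk=27 s=3: L1-HIT | VC [8]
  [8] addr=0x6e blk=27 s=3: L1-HIT | VC [8]
  [9] addr=0x6f blk=27 s=3: L1-HIT | VC [8]
  [10] addr=0x6f blk=27 s=3: L1-HIT | VC [8]
  [11] addr=0x1d blk=7 s=3: MISS | VC [8, 27]
  [12] addr=0x2f blk=11 s=3: MISS | VC [8, 27, 7]
  [13] addr=0x1d blk=7 s=3: VC-HIT | VC [8, 27, 11]

MISSES = 5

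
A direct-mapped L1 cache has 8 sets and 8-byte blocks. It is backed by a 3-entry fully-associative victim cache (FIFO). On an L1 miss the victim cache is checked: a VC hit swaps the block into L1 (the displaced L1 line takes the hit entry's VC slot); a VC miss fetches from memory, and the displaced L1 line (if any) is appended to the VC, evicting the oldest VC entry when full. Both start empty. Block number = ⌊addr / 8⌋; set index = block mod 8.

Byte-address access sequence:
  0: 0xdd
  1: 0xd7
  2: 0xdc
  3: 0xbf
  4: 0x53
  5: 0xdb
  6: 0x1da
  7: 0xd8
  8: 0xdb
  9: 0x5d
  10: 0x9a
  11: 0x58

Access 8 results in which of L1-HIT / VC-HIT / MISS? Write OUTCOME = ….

OUTCOME = L1-HIT

0: 0xdd (blk 27, set 3) → MISS  vc=[]
1: 0xd7 (blk 26, set 2) → MISS  vc=[]
2: 0xdc (blk 27, set 3) → L1-HIT  vc=[]
3: 0xbf (blk 23, set 7) → MISS  vc=[]
4: 0x53 (blk 10, set 2) → MISS  vc=[26]
5: 0xdb (blk 27, set 3) → L1-HIT  vc=[26]
6: 0x1da (blk 59, set 3) → MISS  vc=[26, 27]
7: 0xd8 (blk 27, set 3) → VC-HIT  vc=[26, 59]
8: 0xdb (blk 27, set 3) → L1-HIT  vc=[26, 59]
9: 0x5d (blk 11, set 3) → MISS  vc=[26, 59, 27]
10: 0x9a (blk 19, set 3) → MISS  vc=[59, 27, 11]
11: 0x58 (blk 11, set 3) → VC-HIT  vc=[59, 27, 19]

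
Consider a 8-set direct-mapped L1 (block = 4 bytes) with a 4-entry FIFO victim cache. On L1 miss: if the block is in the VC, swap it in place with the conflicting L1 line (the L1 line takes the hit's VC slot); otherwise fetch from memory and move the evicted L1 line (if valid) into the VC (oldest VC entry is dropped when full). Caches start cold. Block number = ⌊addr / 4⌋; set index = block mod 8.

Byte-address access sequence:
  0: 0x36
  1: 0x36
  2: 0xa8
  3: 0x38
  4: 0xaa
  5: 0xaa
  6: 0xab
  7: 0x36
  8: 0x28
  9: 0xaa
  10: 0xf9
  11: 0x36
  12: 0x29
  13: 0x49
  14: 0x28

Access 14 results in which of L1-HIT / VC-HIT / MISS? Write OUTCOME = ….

0: 0x36 (blk 13, set 5) → MISS  vc=[]
1: 0x36 (blk 13, set 5) → L1-HIT  vc=[]
2: 0xa8 (blk 42, set 2) → MISS  vc=[]
3: 0x38 (blk 14, set 6) → MISS  vc=[]
4: 0xaa (blk 42, set 2) → L1-HIT  vc=[]
5: 0xaa (blk 42, set 2) → L1-HIT  vc=[]
6: 0xab (blk 42, set 2) → L1-HIT  vc=[]
7: 0x36 (blk 13, set 5) → L1-HIT  vc=[]
8: 0x28 (blk 10, set 2) → MISS  vc=[42]
9: 0xaa (blk 42, set 2) → VC-HIT  vc=[10]
10: 0xf9 (blk 62, set 6) → MISS  vc=[10, 14]
11: 0x36 (blk 13, set 5) → L1-HIT  vc=[10, 14]
12: 0x29 (blk 10, set 2) → VC-HIT  vc=[42, 14]
13: 0x49 (blk 18, set 2) → MISS  vc=[42, 14, 10]
14: 0x28 (blk 10, set 2) → VC-HIT  vc=[42, 14, 18]

OUTCOME = VC-HIT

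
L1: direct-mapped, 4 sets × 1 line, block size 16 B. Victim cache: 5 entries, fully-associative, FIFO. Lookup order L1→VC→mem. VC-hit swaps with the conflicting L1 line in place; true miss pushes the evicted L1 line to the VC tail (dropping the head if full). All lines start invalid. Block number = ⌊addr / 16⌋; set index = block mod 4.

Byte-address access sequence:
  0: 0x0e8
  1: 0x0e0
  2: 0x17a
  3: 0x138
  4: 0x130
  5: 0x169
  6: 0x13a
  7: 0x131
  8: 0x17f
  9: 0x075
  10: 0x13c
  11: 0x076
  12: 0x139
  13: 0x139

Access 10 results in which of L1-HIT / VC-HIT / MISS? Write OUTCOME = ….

#0 0xe8→b14/s2 MISS; vc=[]
#1 0xe0→b14/s2 L1-HIT; vc=[]
#2 0x17a→b23/s3 MISS; vc=[]
#3 0x138→b19/s3 MISS; vc=[23]
#4 0x130→b19/s3 L1-HIT; vc=[23]
#5 0x169→b22/s2 MISS; vc=[23,14]
#6 0x13a→b19/s3 L1-HIT; vc=[23,14]
#7 0x131→b19/s3 L1-HIT; vc=[23,14]
#8 0x17f→b23/s3 VC-HIT; vc=[19,14]
#9 0x75→b7/s3 MISS; vc=[19,14,23]
#10 0x13c→b19/s3 VC-HIT; vc=[7,14,23]
#11 0x76→b7/s3 VC-HIT; vc=[19,14,23]
#12 0x139→b19/s3 VC-HIT; vc=[7,14,23]
#13 0x139→b19/s3 L1-HIT; vc=[7,14,23]

OUTCOME = VC-HIT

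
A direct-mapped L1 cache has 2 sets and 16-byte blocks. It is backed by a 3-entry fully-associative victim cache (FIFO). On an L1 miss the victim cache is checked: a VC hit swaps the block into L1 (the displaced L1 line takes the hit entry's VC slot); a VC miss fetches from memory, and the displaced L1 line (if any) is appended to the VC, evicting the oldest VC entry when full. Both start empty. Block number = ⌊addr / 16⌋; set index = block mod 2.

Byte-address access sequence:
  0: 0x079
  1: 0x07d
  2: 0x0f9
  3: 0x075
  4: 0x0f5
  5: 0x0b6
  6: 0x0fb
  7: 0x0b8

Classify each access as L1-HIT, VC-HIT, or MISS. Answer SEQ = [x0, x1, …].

SEQ = [MISS, L1-HIT, MISS, VC-HIT, VC-HIT, MISS, VC-HIT, VC-HIT]

#0 0x79→b7/s1 MISS; vc=[]
#1 0x7d→b7/s1 L1-HIT; vc=[]
#2 0xf9→b15/s1 MISS; vc=[7]
#3 0x75→b7/s1 VC-HIT; vc=[15]
#4 0xf5→b15/s1 VC-HIT; vc=[7]
#5 0xb6→b11/s1 MISS; vc=[7,15]
#6 0xfb→b15/s1 VC-HIT; vc=[7,11]
#7 0xb8→b11/s1 VC-HIT; vc=[7,15]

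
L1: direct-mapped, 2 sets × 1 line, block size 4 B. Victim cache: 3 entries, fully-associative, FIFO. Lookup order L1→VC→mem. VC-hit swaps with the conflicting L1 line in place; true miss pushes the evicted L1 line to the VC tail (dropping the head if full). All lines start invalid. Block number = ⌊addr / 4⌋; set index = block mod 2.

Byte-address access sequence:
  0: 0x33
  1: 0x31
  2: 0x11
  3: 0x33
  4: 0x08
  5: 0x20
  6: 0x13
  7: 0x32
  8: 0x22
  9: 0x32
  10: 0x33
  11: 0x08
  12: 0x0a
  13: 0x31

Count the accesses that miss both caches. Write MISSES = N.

MISSES = 4

  [0] addr=0x33 blk=12 s=0: MISS | VC []
  [1] addr=0x31 blk=12 s=0: L1-HIT | VC []
  [2] addr=0x11 blk=4 s=0: MISS | VC [12]
  [3] addr=0x33 blk=12 s=0: VC-HIT | VC [4]
  [4] addr=0x8 blk=2 s=0: MISS | VC [4, 12]
  [5] addr=0x20 blk=8 s=0: MISS | VC [4, 12, 2]
  [6] addr=0x13 blk=4 s=0: VC-HIT | VC [8, 12, 2]
  [7] addr=0x32 blk=12 s=0: VC-HIT | VC [8, 4, 2]
  [8] addr=0x22 blk=8 s=0: VC-HIT | VC [12, 4, 2]
  [9] addr=0x32 blk=12 s=0: VC-HIT | VC [8, 4, 2]
  [10] addr=0x33 blk=12 s=0: L1-HIT | VC [8, 4, 2]
  [11] addr=0x8 blk=2 s=0: VC-HIT | VC [8, 4, 12]
  [12] addr=0xa blk=2 s=0: L1-HIT | VC [8, 4, 12]
  [13] addr=0x31 blk=12 s=0: VC-HIT | VC [8, 4, 2]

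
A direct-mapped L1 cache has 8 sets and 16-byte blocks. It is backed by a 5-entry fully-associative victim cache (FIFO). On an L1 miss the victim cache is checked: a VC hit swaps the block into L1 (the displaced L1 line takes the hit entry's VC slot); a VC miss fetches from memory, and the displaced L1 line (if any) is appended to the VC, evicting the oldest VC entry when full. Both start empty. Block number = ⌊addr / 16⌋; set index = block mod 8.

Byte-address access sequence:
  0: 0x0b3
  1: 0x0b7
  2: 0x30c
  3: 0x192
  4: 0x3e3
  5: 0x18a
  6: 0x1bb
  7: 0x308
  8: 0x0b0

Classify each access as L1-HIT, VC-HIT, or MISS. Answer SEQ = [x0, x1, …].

SEQ = [MISS, L1-HIT, MISS, MISS, MISS, MISS, MISS, VC-HIT, VC-HIT]

#0 0xb3→b11/s3 MISS; vc=[]
#1 0xb7→b11/s3 L1-HIT; vc=[]
#2 0x30c→b48/s0 MISS; vc=[]
#3 0x192→b25/s1 MISS; vc=[]
#4 0x3e3→b62/s6 MISS; vc=[]
#5 0x18a→b24/s0 MISS; vc=[48]
#6 0x1bb→b27/s3 MISS; vc=[48,11]
#7 0x308→b48/s0 VC-HIT; vc=[24,11]
#8 0xb0→b11/s3 VC-HIT; vc=[24,27]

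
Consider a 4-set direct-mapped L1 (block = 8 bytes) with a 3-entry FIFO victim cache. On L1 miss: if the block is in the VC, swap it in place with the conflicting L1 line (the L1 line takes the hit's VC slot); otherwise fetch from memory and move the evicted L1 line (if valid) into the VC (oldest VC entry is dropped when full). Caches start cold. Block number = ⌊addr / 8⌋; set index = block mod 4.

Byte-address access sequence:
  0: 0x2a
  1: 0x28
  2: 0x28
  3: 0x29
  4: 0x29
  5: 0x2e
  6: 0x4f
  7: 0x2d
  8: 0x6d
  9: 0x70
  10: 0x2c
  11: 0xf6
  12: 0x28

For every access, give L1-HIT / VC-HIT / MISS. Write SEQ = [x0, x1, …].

  [0] addr=0x2a blk=5 s=1: MISS | VC []
  [1] addr=0x28 blk=5 s=1: L1-HIT | VC []
  [2] addr=0x28 blk=5 s=1: L1-HIT | VC []
  [3] addr=0x29 blk=5 s=1: L1-HIT | VC []
  [4] addr=0x29 blk=5 s=1: L1-HIT | VC []
  [5] addr=0x2e blk=5 s=1: L1-HIT | VC []
  [6] addr=0x4f blk=9 s=1: MISS | VC [5]
  [7] addr=0x2d blk=5 s=1: VC-HIT | VC [9]
  [8] addr=0x6d blk=13 s=1: MISS | VC [9, 5]
  [9] addr=0x70 blk=14 s=2: MISS | VC [9, 5]
  [10] addr=0x2c blk=5 s=1: VC-HIT | VC [9, 13]
  [11] addr=0xf6 blk=30 s=2: MISS | VC [9, 13, 14]
  [12] addr=0x28 blk=5 s=1: L1-HIT | VC [9, 13, 14]

SEQ = [MISS, L1-HIT, L1-HIT, L1-HIT, L1-HIT, L1-HIT, MISS, VC-HIT, MISS, MISS, VC-HIT, MISS, L1-HIT]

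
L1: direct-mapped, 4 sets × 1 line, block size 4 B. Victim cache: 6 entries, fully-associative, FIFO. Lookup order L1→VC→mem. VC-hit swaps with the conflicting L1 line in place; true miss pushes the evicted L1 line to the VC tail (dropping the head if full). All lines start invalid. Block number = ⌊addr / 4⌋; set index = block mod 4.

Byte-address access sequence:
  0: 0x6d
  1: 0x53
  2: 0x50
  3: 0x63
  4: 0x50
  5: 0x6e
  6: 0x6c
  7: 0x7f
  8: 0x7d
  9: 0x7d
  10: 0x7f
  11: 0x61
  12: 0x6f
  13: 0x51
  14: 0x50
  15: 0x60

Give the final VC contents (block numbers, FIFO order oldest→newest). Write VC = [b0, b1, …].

VC = [20, 31]

  [0] addr=0x6d blk=27 s=3: MISS | VC []
  [1] addr=0x53 blk=20 s=0: MISS | VC []
  [2] addr=0x50 blk=20 s=0: L1-HIT | VC []
  [3] addr=0x63 blk=24 s=0: MISS | VC [20]
  [4] addr=0x50 blk=20 s=0: VC-HIT | VC [24]
  [5] addr=0x6e blk=27 s=3: L1-HIT | VC [24]
  [6] addr=0x6c blk=27 s=3: L1-HIT | VC [24]
  [7] addr=0x7f blk=31 s=3: MISS | VC [24, 27]
  [8] addr=0x7d blk=31 s=3: L1-HIT | VC [24, 27]
  [9] addr=0x7d blk=31 s=3: L1-HIT | VC [24, 27]
  [10] addr=0x7f blk=31 s=3: L1-HIT | VC [24, 27]
  [11] addr=0x61 blk=24 s=0: VC-HIT | VC [20, 27]
  [12] addr=0x6f blk=27 s=3: VC-HIT | VC [20, 31]
  [13] addr=0x51 blk=20 s=0: VC-HIT | VC [24, 31]
  [14] addr=0x50 blk=20 s=0: L1-HIT | VC [24, 31]
  [15] addr=0x60 blk=24 s=0: VC-HIT | VC [20, 31]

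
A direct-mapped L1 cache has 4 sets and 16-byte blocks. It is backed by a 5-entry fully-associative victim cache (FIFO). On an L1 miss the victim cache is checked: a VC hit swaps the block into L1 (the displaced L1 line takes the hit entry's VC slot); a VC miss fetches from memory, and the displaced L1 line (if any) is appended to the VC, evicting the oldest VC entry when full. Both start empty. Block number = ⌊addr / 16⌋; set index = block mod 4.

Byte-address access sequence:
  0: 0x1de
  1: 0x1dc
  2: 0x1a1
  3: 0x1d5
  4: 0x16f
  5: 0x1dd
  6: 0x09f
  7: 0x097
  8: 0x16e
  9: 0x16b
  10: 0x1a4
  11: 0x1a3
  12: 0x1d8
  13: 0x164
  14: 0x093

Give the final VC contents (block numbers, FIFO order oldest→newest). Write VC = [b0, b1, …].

VC = [26, 29]

0: 0x1de (blk 29, set 1) → MISS  vc=[]
1: 0x1dc (blk 29, set 1) → L1-HIT  vc=[]
2: 0x1a1 (blk 26, set 2) → MISS  vc=[]
3: 0x1d5 (blk 29, set 1) → L1-HIT  vc=[]
4: 0x16f (blk 22, set 2) → MISS  vc=[26]
5: 0x1dd (blk 29, set 1) → L1-HIT  vc=[26]
6: 0x9f (blk 9, set 1) → MISS  vc=[26, 29]
7: 0x97 (blk 9, set 1) → L1-HIT  vc=[26, 29]
8: 0x16e (blk 22, set 2) → L1-HIT  vc=[26, 29]
9: 0x16b (blk 22, set 2) → L1-HIT  vc=[26, 29]
10: 0x1a4 (blk 26, set 2) → VC-HIT  vc=[22, 29]
11: 0x1a3 (blk 26, set 2) → L1-HIT  vc=[22, 29]
12: 0x1d8 (blk 29, set 1) → VC-HIT  vc=[22, 9]
13: 0x164 (blk 22, set 2) → VC-HIT  vc=[26, 9]
14: 0x93 (blk 9, set 1) → VC-HIT  vc=[26, 29]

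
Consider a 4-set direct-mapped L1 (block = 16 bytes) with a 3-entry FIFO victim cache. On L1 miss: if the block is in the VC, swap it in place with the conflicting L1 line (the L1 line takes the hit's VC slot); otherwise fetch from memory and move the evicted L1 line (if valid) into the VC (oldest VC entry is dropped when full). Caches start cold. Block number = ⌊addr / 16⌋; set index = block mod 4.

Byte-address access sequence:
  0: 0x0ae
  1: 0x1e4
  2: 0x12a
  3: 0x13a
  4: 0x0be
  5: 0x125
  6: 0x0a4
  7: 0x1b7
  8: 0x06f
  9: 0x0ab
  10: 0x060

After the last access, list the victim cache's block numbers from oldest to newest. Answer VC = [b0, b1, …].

VC = [19, 11, 10]

0: 0xae (blk 10, set 2) → MISS  vc=[]
1: 0x1e4 (blk 30, set 2) → MISS  vc=[10]
2: 0x12a (blk 18, set 2) → MISS  vc=[10, 30]
3: 0x13a (blk 19, set 3) → MISS  vc=[10, 30]
4: 0xbe (blk 11, set 3) → MISS  vc=[10, 30, 19]
5: 0x125 (blk 18, set 2) → L1-HIT  vc=[10, 30, 19]
6: 0xa4 (blk 10, set 2) → VC-HIT  vc=[18, 30, 19]
7: 0x1b7 (blk 27, set 3) → MISS  vc=[30, 19, 11]
8: 0x6f (blk 6, set 2) → MISS  vc=[19, 11, 10]
9: 0xab (blk 10, set 2) → VC-HIT  vc=[19, 11, 6]
10: 0x60 (blk 6, set 2) → VC-HIT  vc=[19, 11, 10]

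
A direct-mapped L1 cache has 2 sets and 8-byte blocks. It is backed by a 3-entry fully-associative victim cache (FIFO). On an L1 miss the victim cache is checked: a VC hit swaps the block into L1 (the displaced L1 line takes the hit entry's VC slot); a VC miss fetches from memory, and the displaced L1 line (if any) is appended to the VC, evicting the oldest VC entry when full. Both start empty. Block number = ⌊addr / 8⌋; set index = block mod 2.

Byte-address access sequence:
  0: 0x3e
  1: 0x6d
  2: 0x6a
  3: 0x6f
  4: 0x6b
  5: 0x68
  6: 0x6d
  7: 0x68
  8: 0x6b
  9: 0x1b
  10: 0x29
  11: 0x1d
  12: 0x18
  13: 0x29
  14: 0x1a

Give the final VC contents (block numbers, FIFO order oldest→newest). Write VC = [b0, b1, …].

  [0] addr=0x3e blk=7 s=1: MISS | VC []
  [1] addr=0x6d blk=13 s=1: MISS | VC [7]
  [2] addr=0x6a blk=13 s=1: L1-HIT | VC [7]
  [3] addr=0x6f blk=13 s=1: L1-HIT | VC [7]
  [4] addr=0x6b blk=13 s=1: L1-HIT | VC [7]
  [5] addr=0x68 blk=13 s=1: L1-HIT | VC [7]
  [6] addr=0x6d blk=13 s=1: L1-HIT | VC [7]
  [7] addr=0x68 blk=13 s=1: L1-HIT | VC [7]
  [8] addr=0x6b blk=13 s=1: L1-HIT | VC [7]
  [9] addr=0x1b blk=3 s=1: MISS | VC [7, 13]
  [10] addr=0x29 blk=5 s=1: MISS | VC [7, 13, 3]
  [11] addr=0x1d blk=3 s=1: VC-HIT | VC [7, 13, 5]
  [12] addr=0x18 blk=3 s=1: L1-HIT | VC [7, 13, 5]
  [13] addr=0x29 blk=5 s=1: VC-HIT | VC [7, 13, 3]
  [14] addr=0x1a blk=3 s=1: VC-HIT | VC [7, 13, 5]

VC = [7, 13, 5]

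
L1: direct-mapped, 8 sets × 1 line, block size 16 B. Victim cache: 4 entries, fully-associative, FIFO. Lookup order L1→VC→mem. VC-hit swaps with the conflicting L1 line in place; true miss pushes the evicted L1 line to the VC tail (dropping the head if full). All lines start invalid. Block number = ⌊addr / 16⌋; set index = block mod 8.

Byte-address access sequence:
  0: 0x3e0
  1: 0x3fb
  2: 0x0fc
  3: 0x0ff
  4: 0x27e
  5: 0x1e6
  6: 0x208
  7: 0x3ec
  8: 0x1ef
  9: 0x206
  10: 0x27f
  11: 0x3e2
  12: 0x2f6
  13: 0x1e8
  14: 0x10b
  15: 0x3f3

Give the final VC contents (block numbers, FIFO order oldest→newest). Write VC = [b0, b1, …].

0: 0x3e0 (blk 62, set 6) → MISS  vc=[]
1: 0x3fb (blk 63, set 7) → MISS  vc=[]
2: 0xfc (blk 15, set 7) → MISS  vc=[63]
3: 0xff (blk 15, set 7) → L1-HIT  vc=[63]
4: 0x27e (blk 39, set 7) → MISS  vc=[63, 15]
5: 0x1e6 (blk 30, set 6) → MISS  vc=[63, 15, 62]
6: 0x208 (blk 32, set 0) → MISS  vc=[63, 15, 62]
7: 0x3ec (blk 62, set 6) → VC-HIT  vc=[63, 15, 30]
8: 0x1ef (blk 30, set 6) → VC-HIT  vc=[63, 15, 62]
9: 0x206 (blk 32, set 0) → L1-HIT  vc=[63, 15, 62]
10: 0x27f (blk 39, set 7) → L1-HIT  vc=[63, 15, 62]
11: 0x3e2 (blk 62, set 6) → VC-HIT  vc=[63, 15, 30]
12: 0x2f6 (blk 47, set 7) → MISS  vc=[63, 15, 30, 39]
13: 0x1e8 (blk 30, set 6) → VC-HIT  vc=[63, 15, 62, 39]
14: 0x10b (blk 16, set 0) → MISS  vc=[15, 62, 39, 32]
15: 0x3f3 (blk 63, set 7) → MISS  vc=[62, 39, 32, 47]

VC = [62, 39, 32, 47]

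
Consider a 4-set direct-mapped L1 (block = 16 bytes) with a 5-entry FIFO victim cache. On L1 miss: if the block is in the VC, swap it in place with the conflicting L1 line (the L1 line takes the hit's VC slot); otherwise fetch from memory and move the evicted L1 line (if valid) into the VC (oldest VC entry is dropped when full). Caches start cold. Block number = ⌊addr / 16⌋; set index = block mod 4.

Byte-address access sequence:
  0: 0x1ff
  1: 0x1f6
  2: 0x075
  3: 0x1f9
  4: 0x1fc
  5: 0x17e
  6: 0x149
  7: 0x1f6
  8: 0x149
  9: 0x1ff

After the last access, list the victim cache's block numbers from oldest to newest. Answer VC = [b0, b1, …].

VC = [7, 23]

  [0] addr=0x1ff blk=31 s=3: MISS | VC []
  [1] addr=0x1f6 blk=31 s=3: L1-HIT | VC []
  [2] addr=0x75 blk=7 s=3: MISS | VC [31]
  [3] addr=0x1f9 blk=31 s=3: VC-HIT | VC [7]
  [4] addr=0x1fc blk=31 s=3: L1-HIT | VC [7]
  [5] addr=0x17e blk=23 s=3: MISS | VC [7, 31]
  [6] addr=0x149 blk=20 s=0: MISS | VC [7, 31]
  [7] addr=0x1f6 blk=31 s=3: VC-HIT | VC [7, 23]
  [8] addr=0x149 blk=20 s=0: L1-HIT | VC [7, 23]
  [9] addr=0x1ff blk=31 s=3: L1-HIT | VC [7, 23]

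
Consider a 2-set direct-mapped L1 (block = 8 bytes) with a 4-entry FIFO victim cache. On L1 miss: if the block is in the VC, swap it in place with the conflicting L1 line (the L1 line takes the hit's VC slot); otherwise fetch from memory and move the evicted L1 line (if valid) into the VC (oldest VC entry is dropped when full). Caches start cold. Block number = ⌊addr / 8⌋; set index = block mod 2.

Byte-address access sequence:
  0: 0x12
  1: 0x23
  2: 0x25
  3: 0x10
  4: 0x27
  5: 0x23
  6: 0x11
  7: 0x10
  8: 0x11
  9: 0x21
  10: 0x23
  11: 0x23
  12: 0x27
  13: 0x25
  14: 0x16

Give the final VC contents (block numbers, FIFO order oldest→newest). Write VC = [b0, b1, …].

  [0] addr=0x12 blk=2 s=0: MISS | VC []
  [1] addr=0x23 blk=4 s=0: MISS | VC [2]
  [2] addr=0x25 blk=4 s=0: L1-HIT | VC [2]
  [3] addr=0x10 blk=2 s=0: VC-HIT | VC [4]
  [4] addr=0x27 blk=4 s=0: VC-HIT | VC [2]
  [5] addr=0x23 blk=4 s=0: L1-HIT | VC [2]
  [6] addr=0x11 blk=2 s=0: VC-HIT | VC [4]
  [7] addr=0x10 blk=2 s=0: L1-HIT | VC [4]
  [8] addr=0x11 blk=2 s=0: L1-HIT | VC [4]
  [9] addr=0x21 blk=4 s=0: VC-HIT | VC [2]
  [10] addr=0x23 blk=4 s=0: L1-HIT | VC [2]
  [11] addr=0x23 blk=4 s=0: L1-HIT | VC [2]
  [12] addr=0x27 blk=4 s=0: L1-HIT | VC [2]
  [13] addr=0x25 blk=4 s=0: L1-HIT | VC [2]
  [14] addr=0x16 blk=2 s=0: VC-HIT | VC [4]

VC = [4]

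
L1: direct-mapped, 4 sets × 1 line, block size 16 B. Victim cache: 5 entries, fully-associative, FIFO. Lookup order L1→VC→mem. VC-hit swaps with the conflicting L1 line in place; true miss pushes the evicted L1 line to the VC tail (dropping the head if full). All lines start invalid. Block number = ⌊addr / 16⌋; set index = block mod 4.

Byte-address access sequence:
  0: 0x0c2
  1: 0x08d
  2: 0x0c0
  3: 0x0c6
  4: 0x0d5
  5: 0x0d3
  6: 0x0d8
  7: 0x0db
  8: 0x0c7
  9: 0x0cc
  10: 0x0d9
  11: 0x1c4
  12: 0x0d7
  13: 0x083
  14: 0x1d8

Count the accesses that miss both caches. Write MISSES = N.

MISSES = 5

  [0] addr=0xc2 blk=12 s=0: MISS | VC []
  [1] addr=0x8d blk=8 s=0: MISS | VC [12]
  [2] addr=0xc0 blk=12 s=0: VC-HIT | VC [8]
  [3] addr=0xc6 blk=12 s=0: L1-HIT | VC [8]
  [4] addr=0xd5 blk=13 s=1: MISS | VC [8]
  [5] addr=0xd3 blk=13 s=1: L1-HIT | VC [8]
  [6] addr=0xd8 blk=13 s=1: L1-HIT | VC [8]
  [7] addr=0xdb blk=13 s=1: L1-HIT | VC [8]
  [8] addr=0xc7 blk=12 s=0: L1-HIT | VC [8]
  [9] addr=0xcc blk=12 s=0: L1-HIT | VC [8]
  [10] addr=0xd9 blk=13 s=1: L1-HIT | VC [8]
  [11] addr=0x1c4 blk=28 s=0: MISS | VC [8, 12]
  [12] addr=0xd7 blk=13 s=1: L1-HIT | VC [8, 12]
  [13] addr=0x83 blk=8 s=0: VC-HIT | VC [28, 12]
  [14] addr=0x1d8 blk=29 s=1: MISS | VC [28, 12, 13]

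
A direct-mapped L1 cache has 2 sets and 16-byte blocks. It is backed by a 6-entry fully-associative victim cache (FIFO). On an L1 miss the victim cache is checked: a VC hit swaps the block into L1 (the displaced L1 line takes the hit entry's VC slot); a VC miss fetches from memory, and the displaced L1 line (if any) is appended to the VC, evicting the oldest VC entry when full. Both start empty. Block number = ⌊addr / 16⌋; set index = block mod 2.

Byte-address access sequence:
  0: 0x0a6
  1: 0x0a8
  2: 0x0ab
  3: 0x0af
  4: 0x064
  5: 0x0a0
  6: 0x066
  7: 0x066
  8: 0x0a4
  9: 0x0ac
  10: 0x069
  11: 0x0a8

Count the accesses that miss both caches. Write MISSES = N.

0: 0xa6 (blk 10, set 0) → MISS  vc=[]
1: 0xa8 (blk 10, set 0) → L1-HIT  vc=[]
2: 0xab (blk 10, set 0) → L1-HIT  vc=[]
3: 0xaf (blk 10, set 0) → L1-HIT  vc=[]
4: 0x64 (blk 6, set 0) → MISS  vc=[10]
5: 0xa0 (blk 10, set 0) → VC-HIT  vc=[6]
6: 0x66 (blk 6, set 0) → VC-HIT  vc=[10]
7: 0x66 (blk 6, set 0) → L1-HIT  vc=[10]
8: 0xa4 (blk 10, set 0) → VC-HIT  vc=[6]
9: 0xac (blk 10, set 0) → L1-HIT  vc=[6]
10: 0x69 (blk 6, set 0) → VC-HIT  vc=[10]
11: 0xa8 (blk 10, set 0) → VC-HIT  vc=[6]

MISSES = 2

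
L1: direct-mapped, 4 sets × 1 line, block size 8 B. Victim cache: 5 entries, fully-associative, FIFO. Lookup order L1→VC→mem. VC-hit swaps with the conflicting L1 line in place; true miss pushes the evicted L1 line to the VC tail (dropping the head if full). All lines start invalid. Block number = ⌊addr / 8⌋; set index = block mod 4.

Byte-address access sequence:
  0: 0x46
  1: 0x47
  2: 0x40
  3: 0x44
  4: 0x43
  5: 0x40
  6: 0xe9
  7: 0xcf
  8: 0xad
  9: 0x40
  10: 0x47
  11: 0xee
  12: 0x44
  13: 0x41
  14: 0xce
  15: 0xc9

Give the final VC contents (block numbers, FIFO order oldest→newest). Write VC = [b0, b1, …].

0: 0x46 (blk 8, set 0) → MISS  vc=[]
1: 0x47 (blk 8, set 0) → L1-HIT  vc=[]
2: 0x40 (blk 8, set 0) → L1-HIT  vc=[]
3: 0x44 (blk 8, set 0) → L1-HIT  vc=[]
4: 0x43 (blk 8, set 0) → L1-HIT  vc=[]
5: 0x40 (blk 8, set 0) → L1-HIT  vc=[]
6: 0xe9 (blk 29, set 1) → MISS  vc=[]
7: 0xcf (blk 25, set 1) → MISS  vc=[29]
8: 0xad (blk 21, set 1) → MISS  vc=[29, 25]
9: 0x40 (blk 8, set 0) → L1-HIT  vc=[29, 25]
10: 0x47 (blk 8, set 0) → L1-HIT  vc=[29, 25]
11: 0xee (blk 29, set 1) → VC-HIT  vc=[21, 25]
12: 0x44 (blk 8, set 0) → L1-HIT  vc=[21, 25]
13: 0x41 (blk 8, set 0) → L1-HIT  vc=[21, 25]
14: 0xce (blk 25, set 1) → VC-HIT  vc=[21, 29]
15: 0xc9 (blk 25, set 1) → L1-HIT  vc=[21, 29]

VC = [21, 29]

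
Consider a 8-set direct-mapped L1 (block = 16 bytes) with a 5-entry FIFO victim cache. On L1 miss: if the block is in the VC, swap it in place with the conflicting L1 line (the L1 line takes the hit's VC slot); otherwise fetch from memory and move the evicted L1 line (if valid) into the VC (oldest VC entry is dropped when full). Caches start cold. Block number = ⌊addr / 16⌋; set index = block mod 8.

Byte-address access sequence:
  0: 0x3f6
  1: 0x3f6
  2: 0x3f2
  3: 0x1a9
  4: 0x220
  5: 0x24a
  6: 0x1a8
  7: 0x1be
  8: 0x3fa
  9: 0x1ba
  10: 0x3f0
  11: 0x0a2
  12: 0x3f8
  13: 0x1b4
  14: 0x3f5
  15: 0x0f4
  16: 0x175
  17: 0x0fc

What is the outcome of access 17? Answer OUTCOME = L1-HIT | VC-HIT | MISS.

OUTCOME = VC-HIT

0: 0x3f6 (blk 63, set 7) → MISS  vc=[]
1: 0x3f6 (blk 63, set 7) → L1-HIT  vc=[]
2: 0x3f2 (blk 63, set 7) → L1-HIT  vc=[]
3: 0x1a9 (blk 26, set 2) → MISS  vc=[]
4: 0x220 (blk 34, set 2) → MISS  vc=[26]
5: 0x24a (blk 36, set 4) → MISS  vc=[26]
6: 0x1a8 (blk 26, set 2) → VC-HIT  vc=[34]
7: 0x1be (blk 27, set 3) → MISS  vc=[34]
8: 0x3fa (blk 63, set 7) → L1-HIT  vc=[34]
9: 0x1ba (blk 27, set 3) → L1-HIT  vc=[34]
10: 0x3f0 (blk 63, set 7) → L1-HIT  vc=[34]
11: 0xa2 (blk 10, set 2) → MISS  vc=[34, 26]
12: 0x3f8 (blk 63, set 7) → L1-HIT  vc=[34, 26]
13: 0x1b4 (blk 27, set 3) → L1-HIT  vc=[34, 26]
14: 0x3f5 (blk 63, set 7) → L1-HIT  vc=[34, 26]
15: 0xf4 (blk 15, set 7) → MISS  vc=[34, 26, 63]
16: 0x175 (blk 23, set 7) → MISS  vc=[34, 26, 63, 15]
17: 0xfc (blk 15, set 7) → VC-HIT  vc=[34, 26, 63, 23]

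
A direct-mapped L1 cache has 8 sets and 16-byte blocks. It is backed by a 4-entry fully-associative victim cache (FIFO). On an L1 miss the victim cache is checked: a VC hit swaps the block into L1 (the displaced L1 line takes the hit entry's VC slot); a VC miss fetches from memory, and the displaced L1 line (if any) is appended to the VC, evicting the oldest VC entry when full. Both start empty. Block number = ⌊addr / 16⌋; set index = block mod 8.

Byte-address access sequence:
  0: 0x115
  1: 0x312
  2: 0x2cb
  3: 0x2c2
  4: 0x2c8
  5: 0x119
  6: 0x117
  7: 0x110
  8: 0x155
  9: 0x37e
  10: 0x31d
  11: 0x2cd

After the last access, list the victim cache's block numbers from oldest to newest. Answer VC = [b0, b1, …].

  [0] addr=0x115 blk=17 s=1: MISS | VC []
  [1] addr=0x312 blk=49 s=1: MISS | VC [17]
  [2] addr=0x2cb blk=44 s=4: MISS | VC [17]
  [3] addr=0x2c2 blk=44 s=4: L1-HIT | VC [17]
  [4] addr=0x2c8 blk=44 s=4: L1-HIT | VC [17]
  [5] addr=0x119 blk=17 s=1: VC-HIT | VC [49]
  [6] addr=0x117 blk=17 s=1: L1-HIT | VC [49]
  [7] addr=0x110 blk=17 s=1: L1-HIT | VC [49]
  [8] addr=0x155 blk=21 s=5: MISS | VC [49]
  [9] addr=0x37e blk=55 s=7: MISS | VC [49]
  [10] addr=0x31d blk=49 s=1: VC-HIT | VC [17]
  [11] addr=0x2cd blk=44 s=4: L1-HIT | VC [17]

VC = [17]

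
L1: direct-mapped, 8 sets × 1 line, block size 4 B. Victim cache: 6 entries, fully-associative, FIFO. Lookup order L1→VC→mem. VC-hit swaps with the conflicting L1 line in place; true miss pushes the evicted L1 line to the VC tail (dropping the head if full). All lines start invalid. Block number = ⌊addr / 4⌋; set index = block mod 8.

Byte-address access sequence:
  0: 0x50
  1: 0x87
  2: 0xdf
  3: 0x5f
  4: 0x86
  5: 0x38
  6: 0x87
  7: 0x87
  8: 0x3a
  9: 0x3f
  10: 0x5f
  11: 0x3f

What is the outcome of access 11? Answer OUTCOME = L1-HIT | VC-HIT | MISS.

OUTCOME = VC-HIT

0: 0x50 (blk 20, set 4) → MISS  vc=[]
1: 0x87 (blk 33, set 1) → MISS  vc=[]
2: 0xdf (blk 55, set 7) → MISS  vc=[]
3: 0x5f (blk 23, set 7) → MISS  vc=[55]
4: 0x86 (blk 33, set 1) → L1-HIT  vc=[55]
5: 0x38 (blk 14, set 6) → MISS  vc=[55]
6: 0x87 (blk 33, set 1) → L1-HIT  vc=[55]
7: 0x87 (blk 33, set 1) → L1-HIT  vc=[55]
8: 0x3a (blk 14, set 6) → L1-HIT  vc=[55]
9: 0x3f (blk 15, set 7) → MISS  vc=[55, 23]
10: 0x5f (blk 23, set 7) → VC-HIT  vc=[55, 15]
11: 0x3f (blk 15, set 7) → VC-HIT  vc=[55, 23]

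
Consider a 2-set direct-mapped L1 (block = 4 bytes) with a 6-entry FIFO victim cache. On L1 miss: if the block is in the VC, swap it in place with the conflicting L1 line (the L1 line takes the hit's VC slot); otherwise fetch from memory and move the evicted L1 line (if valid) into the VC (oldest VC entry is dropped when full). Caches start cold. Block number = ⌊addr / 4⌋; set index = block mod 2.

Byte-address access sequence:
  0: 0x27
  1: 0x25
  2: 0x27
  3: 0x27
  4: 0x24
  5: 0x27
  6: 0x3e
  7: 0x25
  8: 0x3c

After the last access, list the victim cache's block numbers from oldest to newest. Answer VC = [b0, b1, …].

0: 0x27 (blk 9, set 1) → MISS  vc=[]
1: 0x25 (blk 9, set 1) → L1-HIT  vc=[]
2: 0x27 (blk 9, set 1) → L1-HIT  vc=[]
3: 0x27 (blk 9, set 1) → L1-HIT  vc=[]
4: 0x24 (blk 9, set 1) → L1-HIT  vc=[]
5: 0x27 (blk 9, set 1) → L1-HIT  vc=[]
6: 0x3e (blk 15, set 1) → MISS  vc=[9]
7: 0x25 (blk 9, set 1) → VC-HIT  vc=[15]
8: 0x3c (blk 15, set 1) → VC-HIT  vc=[9]

VC = [9]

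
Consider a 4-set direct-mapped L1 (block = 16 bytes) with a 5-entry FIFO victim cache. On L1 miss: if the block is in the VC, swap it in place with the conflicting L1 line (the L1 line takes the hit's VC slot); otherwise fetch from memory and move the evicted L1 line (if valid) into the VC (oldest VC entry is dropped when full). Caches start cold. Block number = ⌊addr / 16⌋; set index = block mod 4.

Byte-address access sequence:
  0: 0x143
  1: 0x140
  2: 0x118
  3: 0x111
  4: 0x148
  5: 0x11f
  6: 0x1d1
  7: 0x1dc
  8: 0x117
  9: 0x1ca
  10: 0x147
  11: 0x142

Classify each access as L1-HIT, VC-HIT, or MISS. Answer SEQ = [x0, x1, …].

  [0] addr=0x143 blk=20 s=0: MISS | VC []
  [1] addr=0x140 blk=20 s=0: L1-HIT | VC []
  [2] addr=0x118 blk=17 s=1: MISS | VC []
  [3] addr=0x111 blk=17 s=1: L1-HIT | VC []
  [4] addr=0x148 blk=20 s=0: L1-HIT | VC []
  [5] addr=0x11f blk=17 s=1: L1-HIT | VC []
  [6] addr=0x1d1 blk=29 s=1: MISS | VC [17]
  [7] addr=0x1dc blk=29 s=1: L1-HIT | VC [17]
  [8] addr=0x117 blk=17 s=1: VC-HIT | VC [29]
  [9] addr=0x1ca blk=28 s=0: MISS | VC [29, 20]
  [10] addr=0x147 blk=20 s=0: VC-HIT | VC [29, 28]
  [11] addr=0x142 blk=20 s=0: L1-HIT | VC [29, 28]

SEQ = [MISS, L1-HIT, MISS, L1-HIT, L1-HIT, L1-HIT, MISS, L1-HIT, VC-HIT, MISS, VC-HIT, L1-HIT]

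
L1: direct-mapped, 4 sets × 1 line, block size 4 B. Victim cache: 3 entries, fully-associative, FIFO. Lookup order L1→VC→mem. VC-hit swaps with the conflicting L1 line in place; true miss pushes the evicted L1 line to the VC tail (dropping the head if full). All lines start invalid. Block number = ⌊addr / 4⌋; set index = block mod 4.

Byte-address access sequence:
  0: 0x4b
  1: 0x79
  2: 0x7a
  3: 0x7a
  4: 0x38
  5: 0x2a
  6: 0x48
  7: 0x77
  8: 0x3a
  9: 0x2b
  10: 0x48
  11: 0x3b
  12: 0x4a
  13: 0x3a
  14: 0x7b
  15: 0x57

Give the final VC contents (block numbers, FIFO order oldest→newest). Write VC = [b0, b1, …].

VC = [14, 10, 29]

  [0] addr=0x4b blk=18 s=2: MISS | VC []
  [1] addr=0x79 blk=30 s=2: MISS | VC [18]
  [2] addr=0x7a blk=30 s=2: L1-HIT | VC [18]
  [3] addr=0x7a blk=30 s=2: L1-HIT | VC [18]
  [4] addr=0x38 blk=14 s=2: MISS | VC [18, 30]
  [5] addr=0x2a blk=10 s=2: MISS | VC [18, 30, 14]
  [6] addr=0x48 blk=18 s=2: VC-HIT | VC [10, 30, 14]
  [7] addr=0x77 blk=29 s=1: MISS | VC [10, 30, 14]
  [8] addr=0x3a blk=14 s=2: VC-HIT | VC [10, 30, 18]
  [9] addr=0x2b blk=10 s=2: VC-HIT | VC [14, 30, 18]
  [10] addr=0x48 blk=18 s=2: VC-HIT | VC [14, 30, 10]
  [11] addr=0x3b blk=14 s=2: VC-HIT | VC [18, 30, 10]
  [12] addr=0x4a blk=18 s=2: VC-HIT | VC [14, 30, 10]
  [13] addr=0x3a blk=14 s=2: VC-HIT | VC [18, 30, 10]
  [14] addr=0x7b blk=30 s=2: VC-HIT | VC [18, 14, 10]
  [15] addr=0x57 blk=21 s=1: MISS | VC [14, 10, 29]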